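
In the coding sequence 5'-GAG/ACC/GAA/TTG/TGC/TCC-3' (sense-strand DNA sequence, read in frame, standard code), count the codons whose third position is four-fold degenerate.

Codon 1 GAG (Glu): third position 2-fold.
Codon 2 ACC (Thr): third position 4-fold.
Codon 3 GAA (Glu): third position 2-fold.
Codon 4 TTG (Leu): third position 2-fold.
Codon 5 TGC (Cys): third position 2-fold.
Codon 6 TCC (Ser): third position 4-fold.
Four-fold degenerate third positions: 2.

2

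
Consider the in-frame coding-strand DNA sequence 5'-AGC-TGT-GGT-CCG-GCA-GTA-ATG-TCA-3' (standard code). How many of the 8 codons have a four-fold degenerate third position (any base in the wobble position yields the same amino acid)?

5

Codon 1 AGC (Ser): third position 2-fold.
Codon 2 TGT (Cys): third position 2-fold.
Codon 3 GGT (Gly): third position 4-fold.
Codon 4 CCG (Pro): third position 4-fold.
Codon 5 GCA (Ala): third position 4-fold.
Codon 6 GTA (Val): third position 4-fold.
Codon 7 ATG (Met): third position 1-fold.
Codon 8 TCA (Ser): third position 4-fold.
Four-fold degenerate third positions: 5.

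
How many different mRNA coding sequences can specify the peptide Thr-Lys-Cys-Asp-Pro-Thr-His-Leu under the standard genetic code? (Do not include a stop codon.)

6144

Thr: 4 codons.
Lys: 2 codons.
Cys: 2 codons.
Asp: 2 codons.
Pro: 4 codons.
Thr: 4 codons.
His: 2 codons.
Leu: 6 codons.
4 × 2 × 2 × 2 × 4 × 4 × 2 × 6 = 6144.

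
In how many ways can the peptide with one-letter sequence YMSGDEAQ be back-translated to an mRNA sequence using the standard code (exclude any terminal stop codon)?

Tyr: 2 codons.
Met: 1 codon.
Ser: 6 codons.
Gly: 4 codons.
Asp: 2 codons.
Glu: 2 codons.
Ala: 4 codons.
Gln: 2 codons.
2 × 1 × 6 × 4 × 2 × 2 × 4 × 2 = 1536.

1536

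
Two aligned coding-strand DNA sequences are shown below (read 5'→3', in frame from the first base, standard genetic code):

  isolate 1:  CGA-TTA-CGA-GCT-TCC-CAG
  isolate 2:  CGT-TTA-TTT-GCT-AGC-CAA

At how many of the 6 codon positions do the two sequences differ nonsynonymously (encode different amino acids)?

1

Codon 1: CGA Arg / CGT Arg — synonymous.
Codon 2: TTA Leu / TTA Leu — identical.
Codon 3: CGA Arg / TTT Phe — nonsynonymous.
Codon 4: GCT Ala / GCT Ala — identical.
Codon 5: TCC Ser / AGC Ser — synonymous.
Codon 6: CAG Gln / CAA Gln — synonymous.
Nonsynonymous differences: 1.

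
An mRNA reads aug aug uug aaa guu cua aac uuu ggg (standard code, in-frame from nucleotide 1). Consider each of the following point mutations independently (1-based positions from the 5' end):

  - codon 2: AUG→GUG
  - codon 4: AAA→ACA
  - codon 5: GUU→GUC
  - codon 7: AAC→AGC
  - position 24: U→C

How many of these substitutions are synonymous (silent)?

2

Codon 2: AUG (Met) → GUG (Val) — missense.
Codon 4: AAA (Lys) → ACA (Thr) — missense.
Codon 5: GUU (Val) → GUC (Val) — synonymous.
Codon 7: AAC (Asn) → AGC (Ser) — missense.
Codon 8: UUU (Phe) → UUC (Phe) — synonymous.
Synonymous: 2 of 5.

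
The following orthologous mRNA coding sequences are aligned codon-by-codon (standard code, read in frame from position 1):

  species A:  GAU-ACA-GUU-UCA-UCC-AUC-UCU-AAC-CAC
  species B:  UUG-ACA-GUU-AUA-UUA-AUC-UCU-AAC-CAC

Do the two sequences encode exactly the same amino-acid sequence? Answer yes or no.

no

Codon 1: GAU Asp / UUG Leu — nonsynonymous.
Codon 2: ACA Thr / ACA Thr — identical.
Codon 3: GUU Val / GUU Val — identical.
Codon 4: UCA Ser / AUA Ile — nonsynonymous.
Codon 5: UCC Ser / UUA Leu — nonsynonymous.
Codon 6: AUC Ile / AUC Ile — identical.
Codon 7: UCU Ser / UCU Ser — identical.
Codon 8: AAC Asn / AAC Asn — identical.
Codon 9: CAC His / CAC His — identical.
Nonsynonymous differences: 3 → different protein.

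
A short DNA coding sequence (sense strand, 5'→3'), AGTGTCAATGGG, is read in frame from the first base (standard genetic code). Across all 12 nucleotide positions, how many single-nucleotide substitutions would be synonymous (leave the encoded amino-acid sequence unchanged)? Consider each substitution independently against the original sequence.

Codon 1 (AGT, Ser): 1 synonymous substitution.
Codon 2 (GTC, Val): 3 synonymous substitutions.
Codon 3 (AAT, Asn): 1 synonymous substitution.
Codon 4 (GGG, Gly): 3 synonymous substitutions.
Total: 1 + 3 + 1 + 3 = 8.

8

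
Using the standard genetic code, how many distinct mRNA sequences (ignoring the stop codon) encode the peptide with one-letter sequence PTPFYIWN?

Pro: 4 codons.
Thr: 4 codons.
Pro: 4 codons.
Phe: 2 codons.
Tyr: 2 codons.
Ile: 3 codons.
Trp: 1 codon.
Asn: 2 codons.
4 × 4 × 4 × 2 × 2 × 3 × 1 × 2 = 1536.

1536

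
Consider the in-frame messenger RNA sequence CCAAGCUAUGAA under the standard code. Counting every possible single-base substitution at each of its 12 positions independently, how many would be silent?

Codon 1 (CCA, Pro): 3 synonymous substitutions.
Codon 2 (AGC, Ser): 1 synonymous substitution.
Codon 3 (UAU, Tyr): 1 synonymous substitution.
Codon 4 (GAA, Glu): 1 synonymous substitution.
Total: 3 + 1 + 1 + 1 = 6.

6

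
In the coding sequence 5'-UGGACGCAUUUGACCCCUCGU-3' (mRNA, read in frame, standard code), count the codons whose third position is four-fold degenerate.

Codon 1 UGG (Trp): third position 1-fold.
Codon 2 ACG (Thr): third position 4-fold.
Codon 3 CAU (His): third position 2-fold.
Codon 4 UUG (Leu): third position 2-fold.
Codon 5 ACC (Thr): third position 4-fold.
Codon 6 CCU (Pro): third position 4-fold.
Codon 7 CGU (Arg): third position 4-fold.
Four-fold degenerate third positions: 4.

4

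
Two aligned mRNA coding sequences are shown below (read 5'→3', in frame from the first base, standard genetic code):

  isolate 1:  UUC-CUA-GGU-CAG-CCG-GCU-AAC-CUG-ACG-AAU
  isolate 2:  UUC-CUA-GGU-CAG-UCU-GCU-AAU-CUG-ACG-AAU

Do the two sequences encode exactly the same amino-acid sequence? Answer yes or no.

no

Codon 1: UUC Phe / UUC Phe — identical.
Codon 2: CUA Leu / CUA Leu — identical.
Codon 3: GGU Gly / GGU Gly — identical.
Codon 4: CAG Gln / CAG Gln — identical.
Codon 5: CCG Pro / UCU Ser — nonsynonymous.
Codon 6: GCU Ala / GCU Ala — identical.
Codon 7: AAC Asn / AAU Asn — synonymous.
Codon 8: CUG Leu / CUG Leu — identical.
Codon 9: ACG Thr / ACG Thr — identical.
Codon 10: AAU Asn / AAU Asn — identical.
Nonsynonymous differences: 1 → different protein.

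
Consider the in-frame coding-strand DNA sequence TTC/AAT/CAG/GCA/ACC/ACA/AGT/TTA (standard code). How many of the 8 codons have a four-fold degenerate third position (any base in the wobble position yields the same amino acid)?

3

Codon 1 TTC (Phe): third position 2-fold.
Codon 2 AAT (Asn): third position 2-fold.
Codon 3 CAG (Gln): third position 2-fold.
Codon 4 GCA (Ala): third position 4-fold.
Codon 5 ACC (Thr): third position 4-fold.
Codon 6 ACA (Thr): third position 4-fold.
Codon 7 AGT (Ser): third position 2-fold.
Codon 8 TTA (Leu): third position 2-fold.
Four-fold degenerate third positions: 3.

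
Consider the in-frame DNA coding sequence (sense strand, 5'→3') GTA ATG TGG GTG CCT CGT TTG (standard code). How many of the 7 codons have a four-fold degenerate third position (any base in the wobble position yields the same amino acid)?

Codon 1 GTA (Val): third position 4-fold.
Codon 2 ATG (Met): third position 1-fold.
Codon 3 TGG (Trp): third position 1-fold.
Codon 4 GTG (Val): third position 4-fold.
Codon 5 CCT (Pro): third position 4-fold.
Codon 6 CGT (Arg): third position 4-fold.
Codon 7 TTG (Leu): third position 2-fold.
Four-fold degenerate third positions: 4.

4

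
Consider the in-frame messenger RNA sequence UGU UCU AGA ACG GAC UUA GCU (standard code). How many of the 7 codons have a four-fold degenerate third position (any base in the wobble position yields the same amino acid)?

Codon 1 UGU (Cys): third position 2-fold.
Codon 2 UCU (Ser): third position 4-fold.
Codon 3 AGA (Arg): third position 2-fold.
Codon 4 ACG (Thr): third position 4-fold.
Codon 5 GAC (Asp): third position 2-fold.
Codon 6 UUA (Leu): third position 2-fold.
Codon 7 GCU (Ala): third position 4-fold.
Four-fold degenerate third positions: 3.

3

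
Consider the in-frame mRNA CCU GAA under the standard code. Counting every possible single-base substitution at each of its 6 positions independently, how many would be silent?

4

Codon 1 (CCU, Pro): 3 synonymous substitutions.
Codon 2 (GAA, Glu): 1 synonymous substitution.
Total: 3 + 1 = 4.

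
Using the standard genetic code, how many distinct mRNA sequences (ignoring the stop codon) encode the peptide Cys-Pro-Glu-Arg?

96

Cys: 2 codons.
Pro: 4 codons.
Glu: 2 codons.
Arg: 6 codons.
2 × 4 × 2 × 6 = 96.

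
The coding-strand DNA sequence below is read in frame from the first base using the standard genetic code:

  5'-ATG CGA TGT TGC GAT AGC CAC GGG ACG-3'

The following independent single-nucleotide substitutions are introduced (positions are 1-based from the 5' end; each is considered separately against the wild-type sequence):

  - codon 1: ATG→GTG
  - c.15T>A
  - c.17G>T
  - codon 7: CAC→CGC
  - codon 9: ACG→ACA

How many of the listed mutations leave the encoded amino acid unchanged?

Codon 1: ATG (Met) → GTG (Val) — missense.
Codon 5: GAT (Asp) → GAA (Glu) — missense.
Codon 6: AGC (Ser) → ATC (Ile) — missense.
Codon 7: CAC (His) → CGC (Arg) — missense.
Codon 9: ACG (Thr) → ACA (Thr) — synonymous.
Synonymous: 1 of 5.

1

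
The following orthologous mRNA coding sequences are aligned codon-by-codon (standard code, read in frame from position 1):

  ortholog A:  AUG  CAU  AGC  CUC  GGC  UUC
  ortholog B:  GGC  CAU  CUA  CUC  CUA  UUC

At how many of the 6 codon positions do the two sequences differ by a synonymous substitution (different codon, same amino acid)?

0

Codon 1: AUG Met / GGC Gly — nonsynonymous.
Codon 2: CAU His / CAU His — identical.
Codon 3: AGC Ser / CUA Leu — nonsynonymous.
Codon 4: CUC Leu / CUC Leu — identical.
Codon 5: GGC Gly / CUA Leu — nonsynonymous.
Codon 6: UUC Phe / UUC Phe — identical.
Synonymous differences: 0.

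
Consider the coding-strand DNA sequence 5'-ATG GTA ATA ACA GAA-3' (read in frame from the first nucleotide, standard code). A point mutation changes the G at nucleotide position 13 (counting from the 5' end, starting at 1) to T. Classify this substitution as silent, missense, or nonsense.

Position 13 falls in codon 5: GAA → Glu.
After the substitution the codon is TAA → Stop.
The new codon is a stop codon, so this is a nonsense mutation.

nonsense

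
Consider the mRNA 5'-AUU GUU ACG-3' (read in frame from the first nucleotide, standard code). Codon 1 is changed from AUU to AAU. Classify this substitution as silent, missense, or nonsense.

Position 2 falls in codon 1: AUU → Ile.
After the substitution the codon is AAU → Asn.
Ile ≠ Asn, so this is a missense mutation.

missense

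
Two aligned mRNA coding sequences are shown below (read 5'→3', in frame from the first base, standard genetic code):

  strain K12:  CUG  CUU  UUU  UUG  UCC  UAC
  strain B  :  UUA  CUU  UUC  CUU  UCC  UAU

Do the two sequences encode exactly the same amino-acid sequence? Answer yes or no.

Codon 1: CUG Leu / UUA Leu — synonymous.
Codon 2: CUU Leu / CUU Leu — identical.
Codon 3: UUU Phe / UUC Phe — synonymous.
Codon 4: UUG Leu / CUU Leu — synonymous.
Codon 5: UCC Ser / UCC Ser — identical.
Codon 6: UAC Tyr / UAU Tyr — synonymous.
Nonsynonymous differences: 0 → same protein.

yes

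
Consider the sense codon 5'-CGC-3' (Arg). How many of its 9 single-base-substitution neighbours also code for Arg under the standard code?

Position 1: none → 0 synonymous.
Position 2: none → 0 synonymous.
Position 3: CGU, CGA, CGG → 3 synonymous.
Total: 0 + 0 + 3 = 3.

3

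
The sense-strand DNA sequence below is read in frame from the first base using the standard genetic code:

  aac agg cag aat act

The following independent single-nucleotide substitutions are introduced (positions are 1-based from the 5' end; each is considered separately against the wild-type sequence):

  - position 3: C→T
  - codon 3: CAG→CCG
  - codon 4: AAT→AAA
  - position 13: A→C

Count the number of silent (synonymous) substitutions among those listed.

1

Codon 1: AAC (Asn) → AAT (Asn) — synonymous.
Codon 3: CAG (Gln) → CCG (Pro) — missense.
Codon 4: AAT (Asn) → AAA (Lys) — missense.
Codon 5: ACT (Thr) → CCT (Pro) — missense.
Synonymous: 1 of 4.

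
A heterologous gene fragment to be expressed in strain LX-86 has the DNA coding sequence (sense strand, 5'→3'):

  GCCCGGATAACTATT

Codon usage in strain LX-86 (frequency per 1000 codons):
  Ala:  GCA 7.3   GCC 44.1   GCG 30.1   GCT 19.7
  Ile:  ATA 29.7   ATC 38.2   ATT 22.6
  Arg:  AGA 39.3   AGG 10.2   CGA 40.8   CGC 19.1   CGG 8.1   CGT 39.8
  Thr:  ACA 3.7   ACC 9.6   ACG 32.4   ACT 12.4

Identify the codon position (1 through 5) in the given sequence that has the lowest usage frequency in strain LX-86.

2

Codon 1 GCC (Ala): 44.1 per 1000.
Codon 2 CGG (Arg): 8.1 per 1000.
Codon 3 ATA (Ile): 29.7 per 1000.
Codon 4 ACT (Thr): 12.4 per 1000.
Codon 5 ATT (Ile): 22.6 per 1000.
Lowest frequency is 8.1 at codon 2.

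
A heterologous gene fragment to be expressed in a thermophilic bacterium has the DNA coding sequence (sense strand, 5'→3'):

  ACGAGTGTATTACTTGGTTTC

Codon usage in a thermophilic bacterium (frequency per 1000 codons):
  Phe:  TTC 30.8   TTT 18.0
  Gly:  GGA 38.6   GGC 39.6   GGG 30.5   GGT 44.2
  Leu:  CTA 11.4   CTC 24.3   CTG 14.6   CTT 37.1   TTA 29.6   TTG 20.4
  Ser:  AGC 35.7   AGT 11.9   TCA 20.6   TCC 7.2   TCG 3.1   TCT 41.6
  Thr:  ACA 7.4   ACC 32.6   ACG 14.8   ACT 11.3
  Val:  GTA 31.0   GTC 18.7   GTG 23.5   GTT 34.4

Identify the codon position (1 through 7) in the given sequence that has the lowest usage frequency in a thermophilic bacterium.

Codon 1 ACG (Thr): 14.8 per 1000.
Codon 2 AGT (Ser): 11.9 per 1000.
Codon 3 GTA (Val): 31.0 per 1000.
Codon 4 TTA (Leu): 29.6 per 1000.
Codon 5 CTT (Leu): 37.1 per 1000.
Codon 6 GGT (Gly): 44.2 per 1000.
Codon 7 TTC (Phe): 30.8 per 1000.
Lowest frequency is 11.9 at codon 2.

2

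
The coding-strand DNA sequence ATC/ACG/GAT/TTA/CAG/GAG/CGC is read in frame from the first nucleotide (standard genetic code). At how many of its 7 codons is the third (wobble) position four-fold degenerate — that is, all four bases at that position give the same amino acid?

Codon 1 ATC (Ile): third position 3-fold.
Codon 2 ACG (Thr): third position 4-fold.
Codon 3 GAT (Asp): third position 2-fold.
Codon 4 TTA (Leu): third position 2-fold.
Codon 5 CAG (Gln): third position 2-fold.
Codon 6 GAG (Glu): third position 2-fold.
Codon 7 CGC (Arg): third position 4-fold.
Four-fold degenerate third positions: 2.

2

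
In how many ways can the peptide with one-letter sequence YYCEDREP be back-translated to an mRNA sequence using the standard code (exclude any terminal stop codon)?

1536

Tyr: 2 codons.
Tyr: 2 codons.
Cys: 2 codons.
Glu: 2 codons.
Asp: 2 codons.
Arg: 6 codons.
Glu: 2 codons.
Pro: 4 codons.
2 × 2 × 2 × 2 × 2 × 6 × 2 × 4 = 1536.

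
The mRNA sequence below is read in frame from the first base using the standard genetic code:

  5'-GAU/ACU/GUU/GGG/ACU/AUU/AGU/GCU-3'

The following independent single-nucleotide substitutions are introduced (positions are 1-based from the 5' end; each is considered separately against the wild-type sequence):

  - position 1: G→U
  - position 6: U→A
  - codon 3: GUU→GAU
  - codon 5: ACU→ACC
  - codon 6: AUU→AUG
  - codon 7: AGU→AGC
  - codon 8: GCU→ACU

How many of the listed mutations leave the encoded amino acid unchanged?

3

Codon 1: GAU (Asp) → UAU (Tyr) — missense.
Codon 2: ACU (Thr) → ACA (Thr) — synonymous.
Codon 3: GUU (Val) → GAU (Asp) — missense.
Codon 5: ACU (Thr) → ACC (Thr) — synonymous.
Codon 6: AUU (Ile) → AUG (Met) — missense.
Codon 7: AGU (Ser) → AGC (Ser) — synonymous.
Codon 8: GCU (Ala) → ACU (Thr) — missense.
Synonymous: 3 of 7.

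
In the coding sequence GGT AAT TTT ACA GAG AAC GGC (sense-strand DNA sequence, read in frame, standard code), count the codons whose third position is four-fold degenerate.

Codon 1 GGT (Gly): third position 4-fold.
Codon 2 AAT (Asn): third position 2-fold.
Codon 3 TTT (Phe): third position 2-fold.
Codon 4 ACA (Thr): third position 4-fold.
Codon 5 GAG (Glu): third position 2-fold.
Codon 6 AAC (Asn): third position 2-fold.
Codon 7 GGC (Gly): third position 4-fold.
Four-fold degenerate third positions: 3.

3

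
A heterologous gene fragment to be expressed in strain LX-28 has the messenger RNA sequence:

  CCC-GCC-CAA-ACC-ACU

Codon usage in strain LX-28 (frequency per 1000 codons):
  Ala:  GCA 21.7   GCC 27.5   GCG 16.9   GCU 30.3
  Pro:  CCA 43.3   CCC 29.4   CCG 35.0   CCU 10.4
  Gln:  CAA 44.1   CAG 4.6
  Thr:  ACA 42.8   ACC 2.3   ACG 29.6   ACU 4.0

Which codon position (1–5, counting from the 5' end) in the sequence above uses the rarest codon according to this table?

Codon 1 CCC (Pro): 29.4 per 1000.
Codon 2 GCC (Ala): 27.5 per 1000.
Codon 3 CAA (Gln): 44.1 per 1000.
Codon 4 ACC (Thr): 2.3 per 1000.
Codon 5 ACU (Thr): 4.0 per 1000.
Lowest frequency is 2.3 at codon 4.

4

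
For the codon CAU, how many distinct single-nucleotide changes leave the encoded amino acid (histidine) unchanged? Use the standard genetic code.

Position 1: none → 0 synonymous.
Position 2: none → 0 synonymous.
Position 3: CAC → 1 synonymous.
Total: 0 + 0 + 1 = 1.

1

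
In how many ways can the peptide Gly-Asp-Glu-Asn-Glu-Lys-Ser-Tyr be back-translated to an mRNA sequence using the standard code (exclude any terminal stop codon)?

1536

Gly: 4 codons.
Asp: 2 codons.
Glu: 2 codons.
Asn: 2 codons.
Glu: 2 codons.
Lys: 2 codons.
Ser: 6 codons.
Tyr: 2 codons.
4 × 2 × 2 × 2 × 2 × 2 × 6 × 2 = 1536.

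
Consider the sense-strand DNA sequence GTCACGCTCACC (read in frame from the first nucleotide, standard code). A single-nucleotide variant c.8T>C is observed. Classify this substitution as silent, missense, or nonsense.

missense

Position 8 falls in codon 3: CTC → Leu.
After the substitution the codon is CCC → Pro.
Leu ≠ Pro, so this is a missense mutation.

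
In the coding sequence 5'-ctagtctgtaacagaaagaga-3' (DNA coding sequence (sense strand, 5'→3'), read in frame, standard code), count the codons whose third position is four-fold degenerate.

Codon 1 CTA (Leu): third position 4-fold.
Codon 2 GTC (Val): third position 4-fold.
Codon 3 TGT (Cys): third position 2-fold.
Codon 4 AAC (Asn): third position 2-fold.
Codon 5 AGA (Arg): third position 2-fold.
Codon 6 AAG (Lys): third position 2-fold.
Codon 7 AGA (Arg): third position 2-fold.
Four-fold degenerate third positions: 2.

2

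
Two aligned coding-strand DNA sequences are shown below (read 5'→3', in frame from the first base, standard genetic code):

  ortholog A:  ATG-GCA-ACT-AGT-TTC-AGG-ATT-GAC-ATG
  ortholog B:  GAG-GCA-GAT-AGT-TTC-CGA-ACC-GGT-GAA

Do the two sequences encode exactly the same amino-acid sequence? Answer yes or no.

no

Codon 1: ATG Met / GAG Glu — nonsynonymous.
Codon 2: GCA Ala / GCA Ala — identical.
Codon 3: ACT Thr / GAT Asp — nonsynonymous.
Codon 4: AGT Ser / AGT Ser — identical.
Codon 5: TTC Phe / TTC Phe — identical.
Codon 6: AGG Arg / CGA Arg — synonymous.
Codon 7: ATT Ile / ACC Thr — nonsynonymous.
Codon 8: GAC Asp / GGT Gly — nonsynonymous.
Codon 9: ATG Met / GAA Glu — nonsynonymous.
Nonsynonymous differences: 5 → different protein.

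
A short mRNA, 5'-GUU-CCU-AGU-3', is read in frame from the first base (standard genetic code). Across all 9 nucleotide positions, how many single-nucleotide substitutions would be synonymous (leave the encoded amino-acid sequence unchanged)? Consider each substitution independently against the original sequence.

7

Codon 1 (GUU, Val): 3 synonymous substitutions.
Codon 2 (CCU, Pro): 3 synonymous substitutions.
Codon 3 (AGU, Ser): 1 synonymous substitution.
Total: 3 + 3 + 1 = 7.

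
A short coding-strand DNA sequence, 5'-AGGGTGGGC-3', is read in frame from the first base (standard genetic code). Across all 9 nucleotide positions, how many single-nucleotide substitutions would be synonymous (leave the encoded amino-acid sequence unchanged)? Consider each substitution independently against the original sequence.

8

Codon 1 (AGG, Arg): 2 synonymous substitutions.
Codon 2 (GTG, Val): 3 synonymous substitutions.
Codon 3 (GGC, Gly): 3 synonymous substitutions.
Total: 2 + 3 + 3 = 8.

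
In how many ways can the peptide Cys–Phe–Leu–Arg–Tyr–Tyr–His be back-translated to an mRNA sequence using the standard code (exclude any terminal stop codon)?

1152

Cys: 2 codons.
Phe: 2 codons.
Leu: 6 codons.
Arg: 6 codons.
Tyr: 2 codons.
Tyr: 2 codons.
His: 2 codons.
2 × 2 × 6 × 6 × 2 × 2 × 2 = 1152.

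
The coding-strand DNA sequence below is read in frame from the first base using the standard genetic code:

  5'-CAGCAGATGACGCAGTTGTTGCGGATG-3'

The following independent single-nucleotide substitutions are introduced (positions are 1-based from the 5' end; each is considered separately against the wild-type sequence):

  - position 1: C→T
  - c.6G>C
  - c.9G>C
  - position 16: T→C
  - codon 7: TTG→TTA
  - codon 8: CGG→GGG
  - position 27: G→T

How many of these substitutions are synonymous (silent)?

Codon 1: CAG (Gln) → TAG (Stop) — nonsense.
Codon 2: CAG (Gln) → CAC (His) — missense.
Codon 3: ATG (Met) → ATC (Ile) — missense.
Codon 6: TTG (Leu) → CTG (Leu) — synonymous.
Codon 7: TTG (Leu) → TTA (Leu) — synonymous.
Codon 8: CGG (Arg) → GGG (Gly) — missense.
Codon 9: ATG (Met) → ATT (Ile) — missense.
Synonymous: 2 of 7.

2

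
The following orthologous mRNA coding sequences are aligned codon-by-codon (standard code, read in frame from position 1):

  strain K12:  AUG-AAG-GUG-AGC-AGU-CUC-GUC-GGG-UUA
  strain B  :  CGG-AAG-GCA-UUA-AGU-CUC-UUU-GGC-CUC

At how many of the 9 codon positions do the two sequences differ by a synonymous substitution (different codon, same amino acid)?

2

Codon 1: AUG Met / CGG Arg — nonsynonymous.
Codon 2: AAG Lys / AAG Lys — identical.
Codon 3: GUG Val / GCA Ala — nonsynonymous.
Codon 4: AGC Ser / UUA Leu — nonsynonymous.
Codon 5: AGU Ser / AGU Ser — identical.
Codon 6: CUC Leu / CUC Leu — identical.
Codon 7: GUC Val / UUU Phe — nonsynonymous.
Codon 8: GGG Gly / GGC Gly — synonymous.
Codon 9: UUA Leu / CUC Leu — synonymous.
Synonymous differences: 2.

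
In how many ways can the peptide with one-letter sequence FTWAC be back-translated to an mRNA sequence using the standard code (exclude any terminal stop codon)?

Phe: 2 codons.
Thr: 4 codons.
Trp: 1 codon.
Ala: 4 codons.
Cys: 2 codons.
2 × 4 × 1 × 4 × 2 = 64.

64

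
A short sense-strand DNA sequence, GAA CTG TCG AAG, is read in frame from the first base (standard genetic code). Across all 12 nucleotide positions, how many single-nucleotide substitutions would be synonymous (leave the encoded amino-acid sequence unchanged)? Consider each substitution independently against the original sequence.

Codon 1 (GAA, Glu): 1 synonymous substitution.
Codon 2 (CTG, Leu): 4 synonymous substitutions.
Codon 3 (TCG, Ser): 3 synonymous substitutions.
Codon 4 (AAG, Lys): 1 synonymous substitution.
Total: 1 + 4 + 3 + 1 = 9.

9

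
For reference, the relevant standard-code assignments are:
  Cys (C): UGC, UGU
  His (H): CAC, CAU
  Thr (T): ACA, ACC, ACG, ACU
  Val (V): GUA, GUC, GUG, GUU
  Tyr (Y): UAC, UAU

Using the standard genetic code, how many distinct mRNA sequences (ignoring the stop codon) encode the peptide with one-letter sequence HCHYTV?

His: 2 codons.
Cys: 2 codons.
His: 2 codons.
Tyr: 2 codons.
Thr: 4 codons.
Val: 4 codons.
2 × 2 × 2 × 2 × 4 × 4 = 256.

256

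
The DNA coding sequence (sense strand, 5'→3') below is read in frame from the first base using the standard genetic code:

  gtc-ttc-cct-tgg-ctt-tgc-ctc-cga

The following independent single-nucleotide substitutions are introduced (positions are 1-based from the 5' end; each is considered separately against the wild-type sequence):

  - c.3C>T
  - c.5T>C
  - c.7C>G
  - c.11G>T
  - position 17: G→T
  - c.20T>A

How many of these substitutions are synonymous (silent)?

1

Codon 1: GTC (Val) → GTT (Val) — synonymous.
Codon 2: TTC (Phe) → TCC (Ser) — missense.
Codon 3: CCT (Pro) → GCT (Ala) — missense.
Codon 4: TGG (Trp) → TTG (Leu) — missense.
Codon 6: TGC (Cys) → TTC (Phe) — missense.
Codon 7: CTC (Leu) → CAC (His) — missense.
Synonymous: 1 of 6.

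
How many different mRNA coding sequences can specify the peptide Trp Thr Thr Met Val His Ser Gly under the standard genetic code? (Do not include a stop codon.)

Trp: 1 codon.
Thr: 4 codons.
Thr: 4 codons.
Met: 1 codon.
Val: 4 codons.
His: 2 codons.
Ser: 6 codons.
Gly: 4 codons.
1 × 4 × 4 × 1 × 4 × 2 × 6 × 4 = 3072.

3072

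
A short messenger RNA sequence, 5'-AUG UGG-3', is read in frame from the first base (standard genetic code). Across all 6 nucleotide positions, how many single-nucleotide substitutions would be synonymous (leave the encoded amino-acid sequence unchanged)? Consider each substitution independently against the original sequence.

0

Codon 1 (AUG, Met): 0 synonymous substitutions.
Codon 2 (UGG, Trp): 0 synonymous substitutions.
Total: 0 + 0 = 0.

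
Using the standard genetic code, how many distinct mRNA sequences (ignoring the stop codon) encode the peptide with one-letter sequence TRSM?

Thr: 4 codons.
Arg: 6 codons.
Ser: 6 codons.
Met: 1 codon.
4 × 6 × 6 × 1 = 144.

144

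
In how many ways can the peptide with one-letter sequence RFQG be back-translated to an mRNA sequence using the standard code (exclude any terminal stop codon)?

96

Arg: 6 codons.
Phe: 2 codons.
Gln: 2 codons.
Gly: 4 codons.
6 × 2 × 2 × 4 = 96.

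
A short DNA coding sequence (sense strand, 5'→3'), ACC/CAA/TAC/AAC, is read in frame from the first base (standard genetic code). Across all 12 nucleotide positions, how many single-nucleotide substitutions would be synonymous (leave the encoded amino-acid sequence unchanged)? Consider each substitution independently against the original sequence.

Codon 1 (ACC, Thr): 3 synonymous substitutions.
Codon 2 (CAA, Gln): 1 synonymous substitution.
Codon 3 (TAC, Tyr): 1 synonymous substitution.
Codon 4 (AAC, Asn): 1 synonymous substitution.
Total: 3 + 1 + 1 + 1 = 6.

6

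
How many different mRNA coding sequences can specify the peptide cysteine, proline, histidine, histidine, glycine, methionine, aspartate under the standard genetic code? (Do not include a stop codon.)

256

Cys: 2 codons.
Pro: 4 codons.
His: 2 codons.
His: 2 codons.
Gly: 4 codons.
Met: 1 codon.
Asp: 2 codons.
2 × 4 × 2 × 2 × 4 × 1 × 2 = 256.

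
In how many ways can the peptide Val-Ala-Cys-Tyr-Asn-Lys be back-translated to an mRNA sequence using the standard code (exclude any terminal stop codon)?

Val: 4 codons.
Ala: 4 codons.
Cys: 2 codons.
Tyr: 2 codons.
Asn: 2 codons.
Lys: 2 codons.
4 × 4 × 2 × 2 × 2 × 2 = 256.

256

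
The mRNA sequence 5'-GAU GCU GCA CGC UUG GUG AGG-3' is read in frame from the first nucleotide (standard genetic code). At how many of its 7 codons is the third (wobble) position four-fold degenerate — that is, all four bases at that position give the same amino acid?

Codon 1 GAU (Asp): third position 2-fold.
Codon 2 GCU (Ala): third position 4-fold.
Codon 3 GCA (Ala): third position 4-fold.
Codon 4 CGC (Arg): third position 4-fold.
Codon 5 UUG (Leu): third position 2-fold.
Codon 6 GUG (Val): third position 4-fold.
Codon 7 AGG (Arg): third position 2-fold.
Four-fold degenerate third positions: 4.

4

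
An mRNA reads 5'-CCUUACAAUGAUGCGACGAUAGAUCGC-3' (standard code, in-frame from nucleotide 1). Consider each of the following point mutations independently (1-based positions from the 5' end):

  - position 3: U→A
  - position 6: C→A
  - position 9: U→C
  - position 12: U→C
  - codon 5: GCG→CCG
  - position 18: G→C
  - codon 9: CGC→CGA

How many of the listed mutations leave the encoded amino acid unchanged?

5

Codon 1: CCU (Pro) → CCA (Pro) — synonymous.
Codon 2: UAC (Tyr) → UAA (Stop) — nonsense.
Codon 3: AAU (Asn) → AAC (Asn) — synonymous.
Codon 4: GAU (Asp) → GAC (Asp) — synonymous.
Codon 5: GCG (Ala) → CCG (Pro) — missense.
Codon 6: ACG (Thr) → ACC (Thr) — synonymous.
Codon 9: CGC (Arg) → CGA (Arg) — synonymous.
Synonymous: 5 of 7.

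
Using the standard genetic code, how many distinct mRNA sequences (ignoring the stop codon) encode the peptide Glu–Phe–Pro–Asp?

Glu: 2 codons.
Phe: 2 codons.
Pro: 4 codons.
Asp: 2 codons.
2 × 2 × 4 × 2 = 32.

32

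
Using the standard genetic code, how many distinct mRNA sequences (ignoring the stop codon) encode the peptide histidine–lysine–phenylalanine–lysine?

16

His: 2 codons.
Lys: 2 codons.
Phe: 2 codons.
Lys: 2 codons.
2 × 2 × 2 × 2 = 16.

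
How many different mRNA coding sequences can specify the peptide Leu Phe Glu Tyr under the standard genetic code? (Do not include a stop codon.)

48

Leu: 6 codons.
Phe: 2 codons.
Glu: 2 codons.
Tyr: 2 codons.
6 × 2 × 2 × 2 = 48.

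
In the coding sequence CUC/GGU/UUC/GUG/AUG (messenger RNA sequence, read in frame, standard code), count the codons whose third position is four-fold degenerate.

3

Codon 1 CUC (Leu): third position 4-fold.
Codon 2 GGU (Gly): third position 4-fold.
Codon 3 UUC (Phe): third position 2-fold.
Codon 4 GUG (Val): third position 4-fold.
Codon 5 AUG (Met): third position 1-fold.
Four-fold degenerate third positions: 3.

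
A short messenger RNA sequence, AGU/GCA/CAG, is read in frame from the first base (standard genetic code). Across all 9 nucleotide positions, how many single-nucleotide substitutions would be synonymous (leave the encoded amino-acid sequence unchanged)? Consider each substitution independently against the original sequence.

Codon 1 (AGU, Ser): 1 synonymous substitution.
Codon 2 (GCA, Ala): 3 synonymous substitutions.
Codon 3 (CAG, Gln): 1 synonymous substitution.
Total: 1 + 3 + 1 = 5.

5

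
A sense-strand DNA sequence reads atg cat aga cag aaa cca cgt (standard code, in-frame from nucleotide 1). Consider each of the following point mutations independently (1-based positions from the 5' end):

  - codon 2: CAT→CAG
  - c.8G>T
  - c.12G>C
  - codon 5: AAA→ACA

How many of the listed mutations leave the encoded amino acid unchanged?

Codon 2: CAT (His) → CAG (Gln) — missense.
Codon 3: AGA (Arg) → ATA (Ile) — missense.
Codon 4: CAG (Gln) → CAC (His) — missense.
Codon 5: AAA (Lys) → ACA (Thr) — missense.
Synonymous: 0 of 4.

0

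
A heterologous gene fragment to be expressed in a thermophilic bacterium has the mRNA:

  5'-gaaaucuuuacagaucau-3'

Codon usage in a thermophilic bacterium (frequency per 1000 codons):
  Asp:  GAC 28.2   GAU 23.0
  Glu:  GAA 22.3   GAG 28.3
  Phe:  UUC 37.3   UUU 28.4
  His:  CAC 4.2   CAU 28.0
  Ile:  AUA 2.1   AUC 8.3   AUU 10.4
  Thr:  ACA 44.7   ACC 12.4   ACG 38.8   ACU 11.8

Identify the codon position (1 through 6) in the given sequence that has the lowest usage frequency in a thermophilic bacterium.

Codon 1 GAA (Glu): 22.3 per 1000.
Codon 2 AUC (Ile): 8.3 per 1000.
Codon 3 UUU (Phe): 28.4 per 1000.
Codon 4 ACA (Thr): 44.7 per 1000.
Codon 5 GAU (Asp): 23.0 per 1000.
Codon 6 CAU (His): 28.0 per 1000.
Lowest frequency is 8.3 at codon 2.

2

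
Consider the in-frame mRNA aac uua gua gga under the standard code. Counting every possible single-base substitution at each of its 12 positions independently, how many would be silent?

Codon 1 (AAC, Asn): 1 synonymous substitution.
Codon 2 (UUA, Leu): 2 synonymous substitutions.
Codon 3 (GUA, Val): 3 synonymous substitutions.
Codon 4 (GGA, Gly): 3 synonymous substitutions.
Total: 1 + 2 + 3 + 3 = 9.

9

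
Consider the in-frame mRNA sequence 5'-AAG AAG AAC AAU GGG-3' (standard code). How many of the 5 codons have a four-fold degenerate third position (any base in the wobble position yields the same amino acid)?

Codon 1 AAG (Lys): third position 2-fold.
Codon 2 AAG (Lys): third position 2-fold.
Codon 3 AAC (Asn): third position 2-fold.
Codon 4 AAU (Asn): third position 2-fold.
Codon 5 GGG (Gly): third position 4-fold.
Four-fold degenerate third positions: 1.

1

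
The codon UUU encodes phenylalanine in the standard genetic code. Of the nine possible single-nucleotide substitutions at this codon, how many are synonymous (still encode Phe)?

Position 1: none → 0 synonymous.
Position 2: none → 0 synonymous.
Position 3: UUC → 1 synonymous.
Total: 0 + 0 + 1 = 1.

1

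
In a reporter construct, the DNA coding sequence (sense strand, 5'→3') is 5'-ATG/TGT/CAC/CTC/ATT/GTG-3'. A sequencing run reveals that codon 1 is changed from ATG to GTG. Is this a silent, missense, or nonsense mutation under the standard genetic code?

missense

Position 1 falls in codon 1: ATG → Met.
After the substitution the codon is GTG → Val.
Met ≠ Val, so this is a missense mutation.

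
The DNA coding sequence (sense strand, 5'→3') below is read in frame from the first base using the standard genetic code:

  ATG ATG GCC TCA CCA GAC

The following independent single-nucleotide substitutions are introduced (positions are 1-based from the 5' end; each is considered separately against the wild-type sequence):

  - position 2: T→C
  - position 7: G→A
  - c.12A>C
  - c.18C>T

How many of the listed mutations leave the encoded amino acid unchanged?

2

Codon 1: ATG (Met) → ACG (Thr) — missense.
Codon 3: GCC (Ala) → ACC (Thr) — missense.
Codon 4: TCA (Ser) → TCC (Ser) — synonymous.
Codon 6: GAC (Asp) → GAT (Asp) — synonymous.
Synonymous: 2 of 4.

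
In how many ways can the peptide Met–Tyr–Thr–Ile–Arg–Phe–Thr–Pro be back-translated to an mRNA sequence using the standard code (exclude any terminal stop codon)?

Met: 1 codon.
Tyr: 2 codons.
Thr: 4 codons.
Ile: 3 codons.
Arg: 6 codons.
Phe: 2 codons.
Thr: 4 codons.
Pro: 4 codons.
1 × 2 × 4 × 3 × 6 × 2 × 4 × 4 = 4608.

4608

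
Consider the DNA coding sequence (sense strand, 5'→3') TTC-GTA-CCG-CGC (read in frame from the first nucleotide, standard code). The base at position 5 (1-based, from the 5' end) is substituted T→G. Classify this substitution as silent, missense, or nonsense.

missense

Position 5 falls in codon 2: GTA → Val.
After the substitution the codon is GGA → Gly.
Val ≠ Gly, so this is a missense mutation.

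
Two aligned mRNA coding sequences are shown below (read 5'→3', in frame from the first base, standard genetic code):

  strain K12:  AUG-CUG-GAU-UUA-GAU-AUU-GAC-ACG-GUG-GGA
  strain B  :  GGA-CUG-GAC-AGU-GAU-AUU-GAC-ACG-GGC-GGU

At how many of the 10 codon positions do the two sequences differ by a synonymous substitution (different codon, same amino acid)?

2

Codon 1: AUG Met / GGA Gly — nonsynonymous.
Codon 2: CUG Leu / CUG Leu — identical.
Codon 3: GAU Asp / GAC Asp — synonymous.
Codon 4: UUA Leu / AGU Ser — nonsynonymous.
Codon 5: GAU Asp / GAU Asp — identical.
Codon 6: AUU Ile / AUU Ile — identical.
Codon 7: GAC Asp / GAC Asp — identical.
Codon 8: ACG Thr / ACG Thr — identical.
Codon 9: GUG Val / GGC Gly — nonsynonymous.
Codon 10: GGA Gly / GGU Gly — synonymous.
Synonymous differences: 2.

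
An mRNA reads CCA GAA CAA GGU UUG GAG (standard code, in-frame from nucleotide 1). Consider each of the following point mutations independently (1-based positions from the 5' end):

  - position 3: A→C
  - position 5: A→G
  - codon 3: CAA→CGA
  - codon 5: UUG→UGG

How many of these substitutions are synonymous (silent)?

1

Codon 1: CCA (Pro) → CCC (Pro) — synonymous.
Codon 2: GAA (Glu) → GGA (Gly) — missense.
Codon 3: CAA (Gln) → CGA (Arg) — missense.
Codon 5: UUG (Leu) → UGG (Trp) — missense.
Synonymous: 1 of 4.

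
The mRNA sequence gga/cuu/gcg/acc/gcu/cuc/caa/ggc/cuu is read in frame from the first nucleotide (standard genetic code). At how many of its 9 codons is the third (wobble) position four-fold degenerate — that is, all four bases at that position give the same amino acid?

Codon 1 GGA (Gly): third position 4-fold.
Codon 2 CUU (Leu): third position 4-fold.
Codon 3 GCG (Ala): third position 4-fold.
Codon 4 ACC (Thr): third position 4-fold.
Codon 5 GCU (Ala): third position 4-fold.
Codon 6 CUC (Leu): third position 4-fold.
Codon 7 CAA (Gln): third position 2-fold.
Codon 8 GGC (Gly): third position 4-fold.
Codon 9 CUU (Leu): third position 4-fold.
Four-fold degenerate third positions: 8.

8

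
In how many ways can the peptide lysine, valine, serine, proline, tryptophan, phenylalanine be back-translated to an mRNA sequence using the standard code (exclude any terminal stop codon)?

384

Lys: 2 codons.
Val: 4 codons.
Ser: 6 codons.
Pro: 4 codons.
Trp: 1 codon.
Phe: 2 codons.
2 × 4 × 6 × 4 × 1 × 2 = 384.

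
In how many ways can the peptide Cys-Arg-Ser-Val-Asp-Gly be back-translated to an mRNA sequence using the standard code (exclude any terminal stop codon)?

Cys: 2 codons.
Arg: 6 codons.
Ser: 6 codons.
Val: 4 codons.
Asp: 2 codons.
Gly: 4 codons.
2 × 6 × 6 × 4 × 2 × 4 = 2304.

2304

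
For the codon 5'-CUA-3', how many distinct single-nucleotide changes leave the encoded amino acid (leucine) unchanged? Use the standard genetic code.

Position 1: UUA → 1 synonymous.
Position 2: none → 0 synonymous.
Position 3: CUU, CUC, CUG → 3 synonymous.
Total: 1 + 0 + 3 = 4.

4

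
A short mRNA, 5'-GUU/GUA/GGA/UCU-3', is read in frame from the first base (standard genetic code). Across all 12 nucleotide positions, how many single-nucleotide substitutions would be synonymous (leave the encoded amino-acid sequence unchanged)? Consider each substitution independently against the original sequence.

12

Codon 1 (GUU, Val): 3 synonymous substitutions.
Codon 2 (GUA, Val): 3 synonymous substitutions.
Codon 3 (GGA, Gly): 3 synonymous substitutions.
Codon 4 (UCU, Ser): 3 synonymous substitutions.
Total: 3 + 3 + 3 + 3 = 12.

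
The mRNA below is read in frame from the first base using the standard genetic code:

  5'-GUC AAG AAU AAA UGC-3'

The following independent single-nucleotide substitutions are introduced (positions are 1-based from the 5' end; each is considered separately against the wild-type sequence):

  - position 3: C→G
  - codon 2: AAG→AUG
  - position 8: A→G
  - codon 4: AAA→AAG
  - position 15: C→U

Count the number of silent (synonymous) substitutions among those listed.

Codon 1: GUC (Val) → GUG (Val) — synonymous.
Codon 2: AAG (Lys) → AUG (Met) — missense.
Codon 3: AAU (Asn) → AGU (Ser) — missense.
Codon 4: AAA (Lys) → AAG (Lys) — synonymous.
Codon 5: UGC (Cys) → UGU (Cys) — synonymous.
Synonymous: 3 of 5.

3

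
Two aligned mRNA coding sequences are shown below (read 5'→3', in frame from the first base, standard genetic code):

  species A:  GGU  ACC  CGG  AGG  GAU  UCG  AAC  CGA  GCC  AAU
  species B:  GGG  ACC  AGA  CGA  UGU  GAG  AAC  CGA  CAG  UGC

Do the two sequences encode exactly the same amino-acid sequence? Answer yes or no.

Codon 1: GGU Gly / GGG Gly — synonymous.
Codon 2: ACC Thr / ACC Thr — identical.
Codon 3: CGG Arg / AGA Arg — synonymous.
Codon 4: AGG Arg / CGA Arg — synonymous.
Codon 5: GAU Asp / UGU Cys — nonsynonymous.
Codon 6: UCG Ser / GAG Glu — nonsynonymous.
Codon 7: AAC Asn / AAC Asn — identical.
Codon 8: CGA Arg / CGA Arg — identical.
Codon 9: GCC Ala / CAG Gln — nonsynonymous.
Codon 10: AAU Asn / UGC Cys — nonsynonymous.
Nonsynonymous differences: 4 → different protein.

no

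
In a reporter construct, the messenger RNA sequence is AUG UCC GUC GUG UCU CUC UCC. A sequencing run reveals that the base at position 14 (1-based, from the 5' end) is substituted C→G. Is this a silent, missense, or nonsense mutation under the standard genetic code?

missense

Position 14 falls in codon 5: UCU → Ser.
After the substitution the codon is UGU → Cys.
Ser ≠ Cys, so this is a missense mutation.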